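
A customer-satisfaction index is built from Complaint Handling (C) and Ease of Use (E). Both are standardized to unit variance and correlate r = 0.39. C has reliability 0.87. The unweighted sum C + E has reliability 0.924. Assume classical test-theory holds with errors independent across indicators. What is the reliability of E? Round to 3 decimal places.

Var(C+E) = 2 + 2·0.39 = 2.780.
True-score variance = ρ_C + ρ_E + 2·0.39, so 0.924 = (0.87 + ρ_E + 0.78) / 2.780.
ρ_E = 0.924·2.780 − 0.87 − 0.78 = 0.919.

0.919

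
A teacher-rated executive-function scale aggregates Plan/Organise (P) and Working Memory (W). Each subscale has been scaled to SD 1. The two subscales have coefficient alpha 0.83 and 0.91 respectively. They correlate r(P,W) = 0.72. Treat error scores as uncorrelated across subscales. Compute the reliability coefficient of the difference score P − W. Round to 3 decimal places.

Var(P−W) = 1 + 1 − 2·0.72 = 2 − 1.44 = 0.56.
Under uncorrelated errors the observed covariances equal the true-score covariances, so only the own-variance terms attenuate.
True-score variance = [0.83 + 0.91] − 1.44 = 1.74 − 1.44 = 0.3.
Reliability = 0.3 / 0.56 = 0.536.

0.536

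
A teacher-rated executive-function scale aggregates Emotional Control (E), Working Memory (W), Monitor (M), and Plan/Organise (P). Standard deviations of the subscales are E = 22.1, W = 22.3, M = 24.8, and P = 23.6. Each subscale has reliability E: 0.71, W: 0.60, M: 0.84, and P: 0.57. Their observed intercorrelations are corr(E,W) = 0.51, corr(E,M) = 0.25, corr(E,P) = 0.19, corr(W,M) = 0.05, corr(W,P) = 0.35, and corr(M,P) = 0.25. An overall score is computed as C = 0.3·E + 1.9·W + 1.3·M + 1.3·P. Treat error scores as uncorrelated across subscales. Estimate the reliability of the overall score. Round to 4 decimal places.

Var(C) = 0.3²·22.1² + 1.9²·22.3² + 1.3²·24.8² + 1.3²·23.6² + 2·[0.57·22.1·22.3·0.51 + 0.39·22.1·24.8·0.25 + 0.39·22.1·23.6·0.19 + 2.47·22.3·24.8·0.05 + 2.47·22.3·23.6·0.35 + 1.69·24.8·23.6·0.25] = 3819.85 + 2011.8 = 5831.66.
Because errors are independent across components, Cov(Tᵢ,Tⱼ) = Cov(Xᵢ,Xⱼ); the off-diagonal part of the true-score variance is the same as above.
True-score variance = [0.3²·22.1²·0.71 + 1.9²·22.3²·0.60 + 1.3²·24.8²·0.84 + 1.3²·23.6²·0.57] + 2011.8 = 2517.97 + 2011.8 = 4529.77.
Reliability = 4529.77 / 5831.66 = 0.7768.

0.7768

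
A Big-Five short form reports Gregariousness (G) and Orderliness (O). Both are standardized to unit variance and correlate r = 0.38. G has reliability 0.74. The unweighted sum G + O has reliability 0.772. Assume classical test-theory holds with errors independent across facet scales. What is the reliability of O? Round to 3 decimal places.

0.631

Var(G+O) = 2 + 2·0.38 = 2.760.
True-score variance = ρ_G + ρ_O + 2·0.38, so 0.772 = (0.74 + ρ_O + 0.76) / 2.760.
ρ_O = 0.772·2.760 − 0.74 − 0.76 = 0.631.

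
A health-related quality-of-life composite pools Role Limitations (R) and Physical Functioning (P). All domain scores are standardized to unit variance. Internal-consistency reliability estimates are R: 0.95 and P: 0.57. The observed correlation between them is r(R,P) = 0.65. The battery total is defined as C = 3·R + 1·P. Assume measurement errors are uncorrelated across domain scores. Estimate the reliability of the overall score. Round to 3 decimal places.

Var(C) = 3² + 1 + 2·[3·0.65] = 10 + 3.9 = 13.9.
With uncorrelated errors the cross-covariances are all true-score covariance, so they carry over unchanged; only the diagonal terms shrink to ρᵢσᵢ².
True-score variance = [3²·0.95 + 0.57] + 3.9 = 9.12 + 3.9 = 13.02.
Reliability = 13.02 / 13.9 = 0.937.

0.937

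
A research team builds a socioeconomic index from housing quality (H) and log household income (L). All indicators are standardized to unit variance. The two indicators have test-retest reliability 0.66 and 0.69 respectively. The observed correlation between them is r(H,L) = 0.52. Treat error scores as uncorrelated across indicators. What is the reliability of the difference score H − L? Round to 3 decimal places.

Var(H−L) = 1 + 1 − 2·0.52 = 2 − 1.04 = 0.96.
Because errors are independent across components, Cov(Tᵢ,Tⱼ) = Cov(Xᵢ,Xⱼ); the off-diagonal part of the true-score variance is the same as above.
True-score variance = [0.66 + 0.69] − 1.04 = 1.35 − 1.04 = 0.31.
Reliability = 0.31 / 0.96 = 0.323.

0.323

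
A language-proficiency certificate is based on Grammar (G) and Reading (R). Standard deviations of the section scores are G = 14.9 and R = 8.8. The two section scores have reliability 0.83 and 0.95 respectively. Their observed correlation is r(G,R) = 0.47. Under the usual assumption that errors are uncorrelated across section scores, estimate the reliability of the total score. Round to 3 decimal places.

0.902

Var(G+R) = 14.9² + 8.8² + 2·[14.9·8.8·0.47] = 299.45 + 123.253 = 422.703.
Because errors are independent across components, Cov(Tᵢ,Tⱼ) = Cov(Xᵢ,Xⱼ); the off-diagonal part of the true-score variance is the same as above.
True-score variance = [14.9²·0.83 + 8.8²·0.95] + 123.253 = 257.836 + 123.253 = 381.089.
Reliability = 381.089 / 422.703 = 0.902.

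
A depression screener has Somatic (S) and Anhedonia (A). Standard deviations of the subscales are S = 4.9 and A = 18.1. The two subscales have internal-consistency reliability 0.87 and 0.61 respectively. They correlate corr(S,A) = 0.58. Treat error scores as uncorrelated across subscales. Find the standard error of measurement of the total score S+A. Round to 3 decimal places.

Var(total) = 351.62 + 102.88 = 454.5.
True-score variance = 220.731 + 102.88 = 323.611, so reliability = 0.7120.
Error variance = 454.5 − 323.611 = 130.889; SEM = √130.889 = 11.441.

11.441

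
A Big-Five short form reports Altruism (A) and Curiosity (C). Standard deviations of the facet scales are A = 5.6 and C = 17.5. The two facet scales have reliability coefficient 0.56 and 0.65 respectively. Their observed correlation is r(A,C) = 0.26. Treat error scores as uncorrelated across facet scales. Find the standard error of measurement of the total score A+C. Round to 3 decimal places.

10.999

Var(total) = 337.61 + 50.96 = 388.57.
True-score variance = 216.624 + 50.96 = 267.584, so reliability = 0.6886.
Error variance = 388.57 − 267.584 = 120.986; SEM = √120.986 = 10.999.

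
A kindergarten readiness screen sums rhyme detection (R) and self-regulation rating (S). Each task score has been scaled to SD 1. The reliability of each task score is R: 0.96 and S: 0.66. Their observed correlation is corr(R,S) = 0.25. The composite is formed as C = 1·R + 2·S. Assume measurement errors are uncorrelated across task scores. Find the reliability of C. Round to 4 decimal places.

0.7667

Var(C) = 1 + 2² + 2·[2·0.25] = 5 + 1 = 6.
Because errors are independent across components, Cov(Tᵢ,Tⱼ) = Cov(Xᵢ,Xⱼ); the off-diagonal part of the true-score variance is the same as above.
True-score variance = [0.96 + 2²·0.66] + 1 = 3.6 + 1 = 4.6.
Reliability = 4.6 / 6 = 0.7667.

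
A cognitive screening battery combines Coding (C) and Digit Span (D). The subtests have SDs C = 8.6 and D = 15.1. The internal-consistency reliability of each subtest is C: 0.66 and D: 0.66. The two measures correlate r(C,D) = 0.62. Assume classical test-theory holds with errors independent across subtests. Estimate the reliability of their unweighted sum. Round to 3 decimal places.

0.778

Var(C+D) = 8.6² + 15.1² + 2·[8.6·15.1·0.62] = 301.97 + 161.026 = 462.996.
Under uncorrelated errors the observed covariances equal the true-score covariances, so only the own-variance terms attenuate.
True-score variance = [8.6²·0.66 + 15.1²·0.66] + 161.026 = 199.3 + 161.026 = 360.327.
Reliability = 360.327 / 462.996 = 0.778.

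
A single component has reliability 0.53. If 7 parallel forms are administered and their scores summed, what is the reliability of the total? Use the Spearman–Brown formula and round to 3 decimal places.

ρ_k = kρ / (1 + (k−1)ρ) = 7·0.53 / (1 + 6·0.53) = 3.710 / 4.180 = 0.888.

0.888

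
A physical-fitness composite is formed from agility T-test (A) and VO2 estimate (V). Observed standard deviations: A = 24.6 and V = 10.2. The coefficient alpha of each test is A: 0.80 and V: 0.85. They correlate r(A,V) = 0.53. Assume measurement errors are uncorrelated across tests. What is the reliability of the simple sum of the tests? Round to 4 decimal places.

Var(A+V) = 24.6² + 10.2² + 2·[24.6·10.2·0.53] = 709.2 + 265.975 = 975.175.
With uncorrelated errors the cross-covariances are all true-score covariance, so they carry over unchanged; only the diagonal terms shrink to ρᵢσᵢ².
True-score variance = [24.6²·0.80 + 10.2²·0.85] + 265.975 = 572.562 + 265.975 = 838.537.
Reliability = 838.537 / 975.175 = 0.8599.

0.8599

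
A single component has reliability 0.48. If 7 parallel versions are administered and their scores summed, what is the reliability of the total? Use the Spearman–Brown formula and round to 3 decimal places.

ρ_k = kρ / (1 + (k−1)ρ) = 7·0.48 / (1 + 6·0.48) = 3.360 / 3.880 = 0.866.

0.866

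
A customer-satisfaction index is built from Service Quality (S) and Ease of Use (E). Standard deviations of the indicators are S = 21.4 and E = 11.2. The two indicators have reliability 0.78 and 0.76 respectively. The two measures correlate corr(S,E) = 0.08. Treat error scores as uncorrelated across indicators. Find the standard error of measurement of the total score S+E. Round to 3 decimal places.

11.439

Var(total) = 583.4 + 38.3488 = 621.749.
True-score variance = 452.543 + 38.3488 = 490.892, so reliability = 0.7895.
Error variance = 621.749 − 490.892 = 130.857; SEM = √130.857 = 11.439.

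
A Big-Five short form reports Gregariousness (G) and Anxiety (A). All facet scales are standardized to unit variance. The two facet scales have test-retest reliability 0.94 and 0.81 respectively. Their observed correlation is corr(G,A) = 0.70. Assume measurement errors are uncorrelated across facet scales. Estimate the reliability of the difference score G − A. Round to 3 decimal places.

Var(G−A) = 1 + 1 − 2·0.70 = 2 − 1.4 = 0.6.
Because errors are independent across components, Cov(Tᵢ,Tⱼ) = Cov(Xᵢ,Xⱼ); the off-diagonal part of the true-score variance is the same as above.
True-score variance = [0.94 + 0.81] − 1.4 = 1.75 − 1.4 = 0.35.
Reliability = 0.35 / 0.6 = 0.583.

0.583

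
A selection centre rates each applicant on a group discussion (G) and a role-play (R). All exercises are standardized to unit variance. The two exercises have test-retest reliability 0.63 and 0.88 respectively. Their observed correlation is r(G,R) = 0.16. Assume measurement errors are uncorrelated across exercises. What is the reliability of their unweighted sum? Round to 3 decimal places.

Var(G+R) = 2 + 2·[0.16] = 2 + 0.32 = 2.32.
Under uncorrelated errors the observed covariances equal the true-score covariances, so only the own-variance terms attenuate.
True-score variance = [0.63 + 0.88] + 0.32 = 1.51 + 0.32 = 1.83.
Reliability = 1.83 / 2.32 = 0.789.

0.789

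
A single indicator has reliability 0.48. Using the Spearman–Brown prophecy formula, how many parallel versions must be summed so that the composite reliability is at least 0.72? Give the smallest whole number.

3

k ≥ ρ*(1−ρ₁)/(ρ₁(1−ρ*)) = 0.72·0.52 / (0.48·0.28) = 2.786.
Smallest integer k = 3.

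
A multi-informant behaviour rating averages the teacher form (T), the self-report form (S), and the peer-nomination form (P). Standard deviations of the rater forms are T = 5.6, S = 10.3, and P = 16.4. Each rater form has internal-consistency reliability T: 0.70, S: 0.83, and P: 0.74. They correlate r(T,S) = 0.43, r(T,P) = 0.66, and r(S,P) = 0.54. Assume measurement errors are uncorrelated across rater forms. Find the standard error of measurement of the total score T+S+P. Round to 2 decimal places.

Var(total) = 406.41 + 353.267 = 759.677.
True-score variance = 309.037 + 353.267 = 662.304, so reliability = 0.8718.
Error variance = 759.677 − 662.304 = 97.3729; SEM = √97.3729 = 9.87.

9.87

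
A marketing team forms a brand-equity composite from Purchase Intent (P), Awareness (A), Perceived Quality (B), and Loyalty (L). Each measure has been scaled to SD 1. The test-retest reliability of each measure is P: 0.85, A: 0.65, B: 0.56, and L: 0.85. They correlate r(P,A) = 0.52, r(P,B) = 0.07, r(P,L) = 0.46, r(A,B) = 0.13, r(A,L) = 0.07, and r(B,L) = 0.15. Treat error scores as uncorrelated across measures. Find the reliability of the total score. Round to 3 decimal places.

Var(P+A+B+L) = 4 + 2·[0.52 + 0.07 + 0.46 + 0.13 + 0.07 + 0.15] = 4 + 2.8 = 6.8.
With uncorrelated errors the cross-covariances are all true-score covariance, so they carry over unchanged; only the diagonal terms shrink to ρᵢσᵢ².
True-score variance = [0.85 + 0.65 + 0.56 + 0.85] + 2.8 = 2.91 + 2.8 = 5.71.
Reliability = 5.71 / 6.8 = 0.840.

0.840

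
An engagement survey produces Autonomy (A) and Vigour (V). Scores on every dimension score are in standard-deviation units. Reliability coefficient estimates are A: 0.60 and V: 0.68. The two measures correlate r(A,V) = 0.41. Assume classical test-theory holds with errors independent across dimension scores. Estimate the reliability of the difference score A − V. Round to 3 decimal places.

Var(A−V) = 1 + 1 − 2·0.41 = 2 − 0.82 = 1.18.
Because errors are independent across components, Cov(Tᵢ,Tⱼ) = Cov(Xᵢ,Xⱼ); the off-diagonal part of the true-score variance is the same as above.
True-score variance = [0.60 + 0.68] − 0.82 = 1.28 − 0.82 = 0.46.
Reliability = 0.46 / 1.18 = 0.390.

0.390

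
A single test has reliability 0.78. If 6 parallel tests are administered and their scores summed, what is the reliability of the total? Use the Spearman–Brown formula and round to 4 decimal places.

ρ_k = kρ / (1 + (k−1)ρ) = 6·0.78 / (1 + 5·0.78) = 4.680 / 4.900 = 0.9551.

0.9551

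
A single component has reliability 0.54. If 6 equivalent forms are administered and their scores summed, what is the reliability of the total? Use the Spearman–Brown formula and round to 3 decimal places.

ρ_k = kρ / (1 + (k−1)ρ) = 6·0.54 / (1 + 5·0.54) = 3.240 / 3.700 = 0.876.

0.876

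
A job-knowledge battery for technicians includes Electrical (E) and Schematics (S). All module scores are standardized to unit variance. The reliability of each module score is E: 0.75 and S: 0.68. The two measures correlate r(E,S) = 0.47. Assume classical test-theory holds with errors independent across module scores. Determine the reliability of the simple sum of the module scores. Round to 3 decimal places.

0.806

Var(E+S) = 2 + 2·[0.47] = 2 + 0.94 = 2.94.
With uncorrelated errors the cross-covariances are all true-score covariance, so they carry over unchanged; only the diagonal terms shrink to ρᵢσᵢ².
True-score variance = [0.75 + 0.68] + 0.94 = 1.43 + 0.94 = 2.37.
Reliability = 2.37 / 2.94 = 0.806.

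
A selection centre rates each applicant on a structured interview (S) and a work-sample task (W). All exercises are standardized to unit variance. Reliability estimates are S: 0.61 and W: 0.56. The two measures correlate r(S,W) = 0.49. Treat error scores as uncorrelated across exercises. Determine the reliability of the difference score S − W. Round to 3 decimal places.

0.186

Var(S−W) = 1 + 1 − 2·0.49 = 2 − 0.98 = 1.02.
Because errors are independent across components, Cov(Tᵢ,Tⱼ) = Cov(Xᵢ,Xⱼ); the off-diagonal part of the true-score variance is the same as above.
True-score variance = [0.61 + 0.56] − 0.98 = 1.17 − 0.98 = 0.19.
Reliability = 0.19 / 1.02 = 0.186.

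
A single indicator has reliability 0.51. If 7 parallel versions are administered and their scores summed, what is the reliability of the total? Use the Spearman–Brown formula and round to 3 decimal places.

ρ_k = kρ / (1 + (k−1)ρ) = 7·0.51 / (1 + 6·0.51) = 3.570 / 4.060 = 0.879.

0.879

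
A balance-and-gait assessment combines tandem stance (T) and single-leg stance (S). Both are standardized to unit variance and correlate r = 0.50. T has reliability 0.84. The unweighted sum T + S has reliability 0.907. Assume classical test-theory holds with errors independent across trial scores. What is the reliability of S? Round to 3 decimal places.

0.881

Var(T+S) = 2 + 2·0.50 = 3.000.
True-score variance = ρ_T + ρ_S + 2·0.50, so 0.907 = (0.84 + ρ_S + 1.00) / 3.000.
ρ_S = 0.907·3.000 − 0.84 − 1.00 = 0.881.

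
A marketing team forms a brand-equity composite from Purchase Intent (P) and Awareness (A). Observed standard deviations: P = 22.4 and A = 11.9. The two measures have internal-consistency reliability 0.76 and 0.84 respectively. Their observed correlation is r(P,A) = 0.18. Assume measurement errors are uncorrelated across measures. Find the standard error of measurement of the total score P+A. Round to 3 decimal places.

Var(total) = 643.37 + 95.9616 = 739.332.
True-score variance = 500.29 + 95.9616 = 596.252, so reliability = 0.8065.
Error variance = 739.332 − 596.252 = 143.08; SEM = √143.08 = 11.962.

11.962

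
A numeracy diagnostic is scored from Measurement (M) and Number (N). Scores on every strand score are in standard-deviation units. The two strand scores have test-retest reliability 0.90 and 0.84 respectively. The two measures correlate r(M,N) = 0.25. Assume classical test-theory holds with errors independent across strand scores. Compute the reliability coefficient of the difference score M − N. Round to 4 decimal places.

0.8267

Var(M−N) = 1 + 1 − 2·0.25 = 2 − 0.5 = 1.5.
With uncorrelated errors the cross-covariances are all true-score covariance, so they carry over unchanged; only the diagonal terms shrink to ρᵢσᵢ².
True-score variance = [0.90 + 0.84] − 0.5 = 1.74 − 0.5 = 1.24.
Reliability = 1.24 / 1.5 = 0.8267.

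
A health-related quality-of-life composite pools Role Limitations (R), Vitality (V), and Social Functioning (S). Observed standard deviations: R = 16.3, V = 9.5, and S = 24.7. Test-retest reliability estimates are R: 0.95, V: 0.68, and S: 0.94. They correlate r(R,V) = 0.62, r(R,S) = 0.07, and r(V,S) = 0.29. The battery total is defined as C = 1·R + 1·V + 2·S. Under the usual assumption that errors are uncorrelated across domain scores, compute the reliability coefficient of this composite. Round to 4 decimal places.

Var(C) = 16.3² + 9.5² + 2²·24.7² + 2·[16.3·9.5·0.62 + 2·16.3·24.7·0.07 + 2·9.5·24.7·0.29] = 2796.3 + 576.939 = 3373.24.
Under uncorrelated errors the observed covariances equal the true-score covariances, so only the own-variance terms attenuate.
True-score variance = [16.3²·0.95 + 9.5²·0.68 + 2²·24.7²·0.94] + 576.939 = 2607.71 + 576.939 = 3184.65.
Reliability = 3184.65 / 3373.24 = 0.9441.

0.9441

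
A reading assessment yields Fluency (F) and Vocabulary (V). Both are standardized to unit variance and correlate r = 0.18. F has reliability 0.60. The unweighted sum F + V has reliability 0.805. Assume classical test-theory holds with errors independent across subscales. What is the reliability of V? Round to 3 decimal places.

Var(F+V) = 2 + 2·0.18 = 2.360.
True-score variance = ρ_F + ρ_V + 2·0.18, so 0.805 = (0.60 + ρ_V + 0.36) / 2.360.
ρ_V = 0.805·2.360 − 0.60 − 0.36 = 0.940.

0.940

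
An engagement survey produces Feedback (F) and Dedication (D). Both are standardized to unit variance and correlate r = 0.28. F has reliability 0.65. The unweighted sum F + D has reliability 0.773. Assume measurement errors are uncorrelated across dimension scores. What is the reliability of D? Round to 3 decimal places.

0.769

Var(F+D) = 2 + 2·0.28 = 2.560.
True-score variance = ρ_F + ρ_D + 2·0.28, so 0.773 = (0.65 + ρ_D + 0.56) / 2.560.
ρ_D = 0.773·2.560 − 0.65 − 0.56 = 0.769.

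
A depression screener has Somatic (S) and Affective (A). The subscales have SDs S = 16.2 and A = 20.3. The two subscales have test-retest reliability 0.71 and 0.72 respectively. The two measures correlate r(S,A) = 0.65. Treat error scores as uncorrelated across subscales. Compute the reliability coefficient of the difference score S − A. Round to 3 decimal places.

0.225

Var(S−A) = 16.2² + 20.3² − 2·16.2·20.3·0.65 = 674.53 − 427.518 = 247.012.
Under uncorrelated errors the observed covariances equal the true-score covariances, so only the own-variance terms attenuate.
True-score variance = [16.2²·0.71 + 20.3²·0.72] − 427.518 = 483.037 − 427.518 = 55.5192.
Reliability = 55.5192 / 247.012 = 0.225.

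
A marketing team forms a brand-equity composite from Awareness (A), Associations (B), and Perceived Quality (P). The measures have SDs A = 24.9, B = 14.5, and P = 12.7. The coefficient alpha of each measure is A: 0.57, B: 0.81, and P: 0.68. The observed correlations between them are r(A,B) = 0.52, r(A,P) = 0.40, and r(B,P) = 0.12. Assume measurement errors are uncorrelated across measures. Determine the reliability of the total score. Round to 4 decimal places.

Var(A+B+P) = 24.9² + 14.5² + 12.7² + 2·[24.9·14.5·0.52 + 24.9·12.7·0.40 + 14.5·12.7·0.12] = 991.55 + 672.672 = 1664.22.
Under uncorrelated errors the observed covariances equal the true-score covariances, so only the own-variance terms attenuate.
True-score variance = [24.9²·0.57 + 14.5²·0.81 + 12.7²·0.68] + 672.672 = 633.385 + 672.672 = 1306.06.
Reliability = 1306.06 / 1664.22 = 0.7848.

0.7848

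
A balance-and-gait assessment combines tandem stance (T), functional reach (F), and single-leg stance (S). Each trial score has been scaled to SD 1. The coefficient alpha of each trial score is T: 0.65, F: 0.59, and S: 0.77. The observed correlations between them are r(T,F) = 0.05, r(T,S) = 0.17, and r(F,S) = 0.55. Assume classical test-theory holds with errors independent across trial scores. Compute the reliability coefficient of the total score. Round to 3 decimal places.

Var(T+F+S) = 3 + 2·[0.05 + 0.17 + 0.55] = 3 + 1.54 = 4.54.
Because errors are independent across components, Cov(Tᵢ,Tⱼ) = Cov(Xᵢ,Xⱼ); the off-diagonal part of the true-score variance is the same as above.
True-score variance = [0.65 + 0.59 + 0.77] + 1.54 = 2.01 + 1.54 = 3.55.
Reliability = 3.55 / 4.54 = 0.782.

0.782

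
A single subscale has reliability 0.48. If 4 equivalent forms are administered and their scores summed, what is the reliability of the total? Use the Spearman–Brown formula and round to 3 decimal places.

ρ_k = kρ / (1 + (k−1)ρ) = 4·0.48 / (1 + 3·0.48) = 1.920 / 2.440 = 0.787.

0.787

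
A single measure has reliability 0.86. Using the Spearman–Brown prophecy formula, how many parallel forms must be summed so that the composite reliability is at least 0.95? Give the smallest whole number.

4

k ≥ ρ*(1−ρ₁)/(ρ₁(1−ρ*)) = 0.95·0.14 / (0.86·0.05) = 3.093.
Smallest integer k = 4.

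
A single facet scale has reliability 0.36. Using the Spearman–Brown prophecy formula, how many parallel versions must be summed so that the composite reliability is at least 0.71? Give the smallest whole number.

5

k ≥ ρ*(1−ρ₁)/(ρ₁(1−ρ*)) = 0.71·0.64 / (0.36·0.29) = 4.352.
Smallest integer k = 5.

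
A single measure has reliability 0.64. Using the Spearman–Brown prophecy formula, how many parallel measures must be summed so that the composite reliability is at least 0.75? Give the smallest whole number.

k ≥ ρ*(1−ρ₁)/(ρ₁(1−ρ*)) = 0.75·0.36 / (0.64·0.25) = 1.688.
Smallest integer k = 2.

2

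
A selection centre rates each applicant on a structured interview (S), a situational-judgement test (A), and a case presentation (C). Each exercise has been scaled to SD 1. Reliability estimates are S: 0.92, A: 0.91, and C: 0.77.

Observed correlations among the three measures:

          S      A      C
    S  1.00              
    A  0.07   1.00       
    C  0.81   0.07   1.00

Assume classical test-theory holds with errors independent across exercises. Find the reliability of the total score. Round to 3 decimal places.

0.918

Var(S+A+C) = 3 + 2·[0.07 + 0.81 + 0.07] = 3 + 1.9 = 4.9.
With uncorrelated errors the cross-covariances are all true-score covariance, so they carry over unchanged; only the diagonal terms shrink to ρᵢσᵢ².
True-score variance = [0.92 + 0.91 + 0.77] + 1.9 = 2.6 + 1.9 = 4.5.
Reliability = 4.5 / 4.9 = 0.918.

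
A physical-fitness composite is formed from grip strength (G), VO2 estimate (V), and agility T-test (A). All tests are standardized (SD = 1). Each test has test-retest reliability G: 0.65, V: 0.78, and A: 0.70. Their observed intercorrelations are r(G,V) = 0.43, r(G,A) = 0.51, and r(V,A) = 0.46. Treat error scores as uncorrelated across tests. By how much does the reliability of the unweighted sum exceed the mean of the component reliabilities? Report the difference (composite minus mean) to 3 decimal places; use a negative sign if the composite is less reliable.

0.140

Var(sum) = 3 + 2.8 = 5.8; true-score variance = 2.13 + 2.8 = 4.93; composite reliability = 0.8500.
Mean component reliability = 0.7100.
Difference = 0.8500 − 0.7100 = 0.140.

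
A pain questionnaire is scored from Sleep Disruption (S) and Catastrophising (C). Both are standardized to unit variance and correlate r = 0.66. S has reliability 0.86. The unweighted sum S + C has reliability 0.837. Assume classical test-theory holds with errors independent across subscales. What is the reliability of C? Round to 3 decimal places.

Var(S+C) = 2 + 2·0.66 = 3.320.
True-score variance = ρ_S + ρ_C + 2·0.66, so 0.837 = (0.86 + ρ_C + 1.32) / 3.320.
ρ_C = 0.837·3.320 − 0.86 − 1.32 = 0.599.

0.599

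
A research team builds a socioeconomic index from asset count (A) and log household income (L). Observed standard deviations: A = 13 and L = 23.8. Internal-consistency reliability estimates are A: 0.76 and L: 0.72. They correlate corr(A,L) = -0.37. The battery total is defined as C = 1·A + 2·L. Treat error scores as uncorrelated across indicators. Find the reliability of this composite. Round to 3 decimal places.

Var(C) = 13² + 2²·23.8² + 2·[2·13·23.8·(-0.37)] = 2434.76 − 457.912 = 1976.85.
With uncorrelated errors the cross-covariances are all true-score covariance, so they carry over unchanged; only the diagonal terms shrink to ρᵢσᵢ².
True-score variance = [13²·0.76 + 2²·23.8²·0.72] − 457.912 = 1759.79 − 457.912 = 1301.88.
Reliability = 1301.88 / 1976.85 = 0.659.

0.659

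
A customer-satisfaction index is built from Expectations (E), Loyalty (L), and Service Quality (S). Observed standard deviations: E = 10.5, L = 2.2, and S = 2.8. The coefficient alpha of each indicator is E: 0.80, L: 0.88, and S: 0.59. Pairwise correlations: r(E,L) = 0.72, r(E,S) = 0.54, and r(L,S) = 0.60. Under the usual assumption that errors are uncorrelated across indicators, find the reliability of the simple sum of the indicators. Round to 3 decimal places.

Var(E+L+S) = 10.5² + 2.2² + 2.8² + 2·[10.5·2.2·0.72 + 10.5·2.8·0.54 + 2.2·2.8·0.60] = 122.93 + 72.408 = 195.338.
Because errors are independent across components, Cov(Tᵢ,Tⱼ) = Cov(Xᵢ,Xⱼ); the off-diagonal part of the true-score variance is the same as above.
True-score variance = [10.5²·0.80 + 2.2²·0.88 + 2.8²·0.59] + 72.408 = 97.0848 + 72.408 = 169.493.
Reliability = 169.493 / 195.338 = 0.868.

0.868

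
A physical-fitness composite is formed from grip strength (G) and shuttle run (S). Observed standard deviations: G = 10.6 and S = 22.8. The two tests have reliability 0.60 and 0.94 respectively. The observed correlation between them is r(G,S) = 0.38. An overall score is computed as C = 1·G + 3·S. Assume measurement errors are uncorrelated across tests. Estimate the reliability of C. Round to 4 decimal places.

0.9390

Var(C) = 10.6² + 3²·22.8² + 2·[3·10.6·22.8·0.38] = 4790.92 + 551.03 = 5341.95.
Under uncorrelated errors the observed covariances equal the true-score covariances, so only the own-variance terms attenuate.
True-score variance = [10.6²·0.60 + 3²·22.8²·0.94] + 551.03 = 4465.26 + 551.03 = 5016.29.
Reliability = 5016.29 / 5341.95 = 0.9390.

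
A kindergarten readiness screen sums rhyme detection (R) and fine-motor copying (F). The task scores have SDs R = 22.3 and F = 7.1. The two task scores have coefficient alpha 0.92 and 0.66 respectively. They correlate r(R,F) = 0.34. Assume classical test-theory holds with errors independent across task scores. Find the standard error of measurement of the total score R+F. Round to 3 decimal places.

Var(total) = 547.7 + 107.664 = 655.364.
True-score variance = 490.777 + 107.664 = 598.442, so reliability = 0.9131.
Error variance = 655.364 − 598.442 = 56.9226; SEM = √56.9226 = 7.545.

7.545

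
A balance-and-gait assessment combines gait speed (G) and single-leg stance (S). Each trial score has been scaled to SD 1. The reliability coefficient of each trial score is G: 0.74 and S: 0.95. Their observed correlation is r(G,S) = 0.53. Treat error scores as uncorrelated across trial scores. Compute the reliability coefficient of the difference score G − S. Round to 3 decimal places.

Var(G−S) = 1 + 1 − 2·0.53 = 2 − 1.06 = 0.94.
With uncorrelated errors the cross-covariances are all true-score covariance, so they carry over unchanged; only the diagonal terms shrink to ρᵢσᵢ².
True-score variance = [0.74 + 0.95] − 1.06 = 1.69 − 1.06 = 0.63.
Reliability = 0.63 / 0.94 = 0.670.

0.670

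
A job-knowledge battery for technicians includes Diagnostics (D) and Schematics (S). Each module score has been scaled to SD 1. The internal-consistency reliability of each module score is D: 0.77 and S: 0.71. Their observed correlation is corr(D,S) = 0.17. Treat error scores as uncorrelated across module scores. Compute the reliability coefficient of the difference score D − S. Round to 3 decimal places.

Var(D−S) = 1 + 1 − 2·0.17 = 2 − 0.34 = 1.66.
Under uncorrelated errors the observed covariances equal the true-score covariances, so only the own-variance terms attenuate.
True-score variance = [0.77 + 0.71] − 0.34 = 1.48 − 0.34 = 1.14.
Reliability = 1.14 / 1.66 = 0.687.

0.687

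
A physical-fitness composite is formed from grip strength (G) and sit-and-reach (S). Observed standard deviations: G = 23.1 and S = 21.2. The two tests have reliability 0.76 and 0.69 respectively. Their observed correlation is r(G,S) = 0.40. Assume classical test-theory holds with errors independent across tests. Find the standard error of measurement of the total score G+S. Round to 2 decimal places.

Var(total) = 983.05 + 391.776 = 1374.83.
True-score variance = 715.657 + 391.776 = 1107.43, so reliability = 0.8055.
Error variance = 1374.83 − 1107.43 = 267.393; SEM = √267.393 = 16.35.

16.35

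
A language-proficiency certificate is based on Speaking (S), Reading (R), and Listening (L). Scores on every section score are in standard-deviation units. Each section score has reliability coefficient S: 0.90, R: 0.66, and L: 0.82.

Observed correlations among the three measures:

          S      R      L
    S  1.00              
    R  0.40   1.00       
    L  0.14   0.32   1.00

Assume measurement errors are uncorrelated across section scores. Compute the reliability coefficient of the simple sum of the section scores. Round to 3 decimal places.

Var(S+R+L) = 3 + 2·[0.40 + 0.14 + 0.32] = 3 + 1.72 = 4.72.
Under uncorrelated errors the observed covariances equal the true-score covariances, so only the own-variance terms attenuate.
True-score variance = [0.90 + 0.66 + 0.82] + 1.72 = 2.38 + 1.72 = 4.1.
Reliability = 4.1 / 4.72 = 0.869.

0.869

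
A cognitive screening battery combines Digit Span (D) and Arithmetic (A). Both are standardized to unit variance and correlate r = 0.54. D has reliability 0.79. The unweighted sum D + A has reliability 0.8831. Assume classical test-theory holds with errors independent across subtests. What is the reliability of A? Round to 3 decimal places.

Var(D+A) = 2 + 2·0.54 = 3.080.
True-score variance = ρ_D + ρ_A + 2·0.54, so 0.8831 = (0.79 + ρ_A + 1.08) / 3.080.
ρ_A = 0.8831·3.080 − 0.79 − 1.08 = 0.850.

0.850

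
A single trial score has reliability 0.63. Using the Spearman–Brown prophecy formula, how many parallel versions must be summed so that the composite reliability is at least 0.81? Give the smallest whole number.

3

k ≥ ρ*(1−ρ₁)/(ρ₁(1−ρ*)) = 0.81·0.37 / (0.63·0.19) = 2.504.
Smallest integer k = 3.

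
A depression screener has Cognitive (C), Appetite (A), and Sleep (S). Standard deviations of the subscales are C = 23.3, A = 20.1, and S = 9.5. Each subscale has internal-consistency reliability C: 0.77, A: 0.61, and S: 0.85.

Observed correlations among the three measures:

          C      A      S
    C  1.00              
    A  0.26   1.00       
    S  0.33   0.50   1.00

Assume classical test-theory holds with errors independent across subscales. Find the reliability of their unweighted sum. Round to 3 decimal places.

Var(C+A+S) = 23.3² + 20.1² + 9.5² + 2·[23.3·20.1·0.26 + 23.3·9.5·0.33 + 20.1·9.5·0.50] = 1037.15 + 580.573 = 1617.72.
Because errors are independent across components, Cov(Tᵢ,Tⱼ) = Cov(Xᵢ,Xⱼ); the off-diagonal part of the true-score variance is the same as above.
True-score variance = [23.3²·0.77 + 20.1²·0.61 + 9.5²·0.85] + 580.573 = 741.184 + 580.573 = 1321.76.
Reliability = 1321.76 / 1617.72 = 0.817.

0.817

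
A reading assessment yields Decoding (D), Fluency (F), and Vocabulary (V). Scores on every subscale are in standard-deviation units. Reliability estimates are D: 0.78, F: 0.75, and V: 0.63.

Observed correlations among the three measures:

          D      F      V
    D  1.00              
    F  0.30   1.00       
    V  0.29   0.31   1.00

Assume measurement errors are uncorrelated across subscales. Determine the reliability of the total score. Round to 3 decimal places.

0.825

Var(D+F+V) = 3 + 2·[0.30 + 0.29 + 0.31] = 3 + 1.8 = 4.8.
With uncorrelated errors the cross-covariances are all true-score covariance, so they carry over unchanged; only the diagonal terms shrink to ρᵢσᵢ².
True-score variance = [0.78 + 0.75 + 0.63] + 1.8 = 2.16 + 1.8 = 3.96.
Reliability = 3.96 / 4.8 = 0.825.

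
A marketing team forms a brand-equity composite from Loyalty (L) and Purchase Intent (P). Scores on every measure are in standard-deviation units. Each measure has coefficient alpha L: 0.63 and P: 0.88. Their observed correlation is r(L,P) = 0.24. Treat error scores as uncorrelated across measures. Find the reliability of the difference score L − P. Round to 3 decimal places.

0.678

Var(L−P) = 1 + 1 − 2·0.24 = 2 − 0.48 = 1.52.
Under uncorrelated errors the observed covariances equal the true-score covariances, so only the own-variance terms attenuate.
True-score variance = [0.63 + 0.88] − 0.48 = 1.51 − 0.48 = 1.03.
Reliability = 1.03 / 1.52 = 0.678.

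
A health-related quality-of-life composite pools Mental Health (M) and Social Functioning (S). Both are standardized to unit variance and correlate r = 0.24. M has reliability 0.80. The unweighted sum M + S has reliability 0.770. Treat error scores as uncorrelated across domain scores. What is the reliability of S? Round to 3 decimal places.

Var(M+S) = 2 + 2·0.24 = 2.480.
True-score variance = ρ_M + ρ_S + 2·0.24, so 0.770 = (0.80 + ρ_S + 0.48) / 2.480.
ρ_S = 0.770·2.480 − 0.80 − 0.48 = 0.630.

0.630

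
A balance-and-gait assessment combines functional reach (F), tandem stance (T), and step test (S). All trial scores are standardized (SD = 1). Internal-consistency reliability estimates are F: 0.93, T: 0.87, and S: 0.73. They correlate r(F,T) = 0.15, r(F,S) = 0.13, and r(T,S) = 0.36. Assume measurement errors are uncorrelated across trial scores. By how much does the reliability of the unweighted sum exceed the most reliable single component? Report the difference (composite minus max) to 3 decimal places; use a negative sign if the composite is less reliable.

Var(sum) = 3 + 1.28 = 4.28; true-score variance = 2.53 + 1.28 = 3.81; composite reliability = 0.8902.
Max component reliability = 0.9300.
Difference = 0.8902 − 0.9300 = -0.040.

-0.040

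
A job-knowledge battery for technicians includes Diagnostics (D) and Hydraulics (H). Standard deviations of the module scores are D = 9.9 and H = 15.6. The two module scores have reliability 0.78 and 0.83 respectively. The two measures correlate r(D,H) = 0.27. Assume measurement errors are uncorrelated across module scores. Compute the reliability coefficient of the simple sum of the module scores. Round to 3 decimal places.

Var(D+H) = 9.9² + 15.6² + 2·[9.9·15.6·0.27] = 341.37 + 83.3976 = 424.768.
Because errors are independent across components, Cov(Tᵢ,Tⱼ) = Cov(Xᵢ,Xⱼ); the off-diagonal part of the true-score variance is the same as above.
True-score variance = [9.9²·0.78 + 15.6²·0.83] + 83.3976 = 278.437 + 83.3976 = 361.834.
Reliability = 361.834 / 424.768 = 0.852.

0.852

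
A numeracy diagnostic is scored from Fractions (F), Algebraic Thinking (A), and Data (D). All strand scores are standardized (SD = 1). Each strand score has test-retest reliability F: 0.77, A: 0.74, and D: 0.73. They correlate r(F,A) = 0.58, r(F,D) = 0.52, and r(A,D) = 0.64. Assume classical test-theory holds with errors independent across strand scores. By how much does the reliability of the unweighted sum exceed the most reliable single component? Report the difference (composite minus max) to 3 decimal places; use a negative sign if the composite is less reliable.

Var(sum) = 3 + 3.48 = 6.48; true-score variance = 2.24 + 3.48 = 5.72; composite reliability = 0.8827.
Max component reliability = 0.7700.
Difference = 0.8827 − 0.7700 = 0.113.

0.113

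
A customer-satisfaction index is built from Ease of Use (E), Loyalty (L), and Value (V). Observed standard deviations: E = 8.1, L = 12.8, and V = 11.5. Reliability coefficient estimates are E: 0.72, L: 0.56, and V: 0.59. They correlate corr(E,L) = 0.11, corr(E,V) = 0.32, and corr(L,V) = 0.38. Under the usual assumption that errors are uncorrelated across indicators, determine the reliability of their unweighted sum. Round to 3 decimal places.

0.740

Var(E+L+V) = 8.1² + 12.8² + 11.5² + 2·[8.1·12.8·0.11 + 8.1·11.5·0.32 + 12.8·11.5·0.38] = 361.7 + 194.298 = 555.998.
Under uncorrelated errors the observed covariances equal the true-score covariances, so only the own-variance terms attenuate.
True-score variance = [8.1²·0.72 + 12.8²·0.56 + 11.5²·0.59] + 194.298 = 217.017 + 194.298 = 411.315.
Reliability = 411.315 / 555.998 = 0.740.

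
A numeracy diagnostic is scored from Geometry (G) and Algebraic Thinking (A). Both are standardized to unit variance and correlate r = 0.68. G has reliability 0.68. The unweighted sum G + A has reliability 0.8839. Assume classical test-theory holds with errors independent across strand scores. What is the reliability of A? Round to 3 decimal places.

0.930

Var(G+A) = 2 + 2·0.68 = 3.360.
True-score variance = ρ_G + ρ_A + 2·0.68, so 0.8839 = (0.68 + ρ_A + 1.36) / 3.360.
ρ_A = 0.8839·3.360 − 0.68 − 1.36 = 0.930.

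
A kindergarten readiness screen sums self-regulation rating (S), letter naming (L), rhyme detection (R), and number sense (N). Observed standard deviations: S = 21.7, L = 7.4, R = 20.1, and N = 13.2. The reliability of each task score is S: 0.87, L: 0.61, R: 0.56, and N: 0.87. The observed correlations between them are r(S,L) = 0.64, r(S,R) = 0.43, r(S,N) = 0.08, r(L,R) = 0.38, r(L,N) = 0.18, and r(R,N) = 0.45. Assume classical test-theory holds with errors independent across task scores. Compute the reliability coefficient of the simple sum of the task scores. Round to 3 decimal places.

Var(S+L+R+N) = 21.7² + 7.4² + 20.1² + 13.2² + 2·[21.7·7.4·0.64 + 21.7·20.1·0.43 + 21.7·13.2·0.08 + 7.4·20.1·0.38 + 7.4·13.2·0.18 + 20.1·13.2·0.45] = 1103.9 + 1013.47 = 2117.37.
Under uncorrelated errors the observed covariances equal the true-score covariances, so only the own-variance terms attenuate.
True-score variance = [21.7²·0.87 + 7.4²·0.61 + 20.1²·0.56 + 13.2²·0.87] + 1013.47 = 820.912 + 1013.47 = 1834.39.
Reliability = 1834.39 / 2117.37 = 0.866.

0.866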